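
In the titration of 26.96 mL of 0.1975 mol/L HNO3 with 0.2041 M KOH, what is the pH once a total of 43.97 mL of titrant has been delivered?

12.71

n(acid) = 0.1975 x 0.02696 = 0.005325 mol; n(KOH) added = 0.2041 x 0.04397 = 0.008974 mol.
Base is in excess by 0.008974 - 0.005325 = 0.003650 mol in a total volume of 0.07093 L.
[OH^-] = 0.003650/0.07093 = 0.05145 M, so pOH = 1.29 and pH = 14.00 - 1.29 = 12.71.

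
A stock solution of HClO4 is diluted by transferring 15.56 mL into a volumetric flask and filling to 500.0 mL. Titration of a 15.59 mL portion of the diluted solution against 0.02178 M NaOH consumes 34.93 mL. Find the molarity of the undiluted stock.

1.57 M

n(NaOH) = 0.02178 x 0.03493 = 0.0007608 mol.
n(HClO4) in the aliquot = 0.0007608 mol.
[diluted HClO4] = 0.0007608 / 0.01559 = 0.04880 M.
Dilution factor = 500.0/15.56 = 32.13, so [stock] = 0.04880 x 32.13 = 1.57 M.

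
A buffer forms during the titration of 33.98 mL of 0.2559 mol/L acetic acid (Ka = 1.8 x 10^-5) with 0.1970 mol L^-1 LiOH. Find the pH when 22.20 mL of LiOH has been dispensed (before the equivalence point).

Initial n(CH3COOH) = 0.2559 x 0.03398 = 0.008695 mol.
n(LiOH) added = 0.1970 x 0.02220 = 0.004373 mol, converting that many moles of CH3COOH to CH3COO-.
Remaining n(CH3COOH) = 0.004322 mol; n(CH3COO-) = 0.004373 mol.
By Henderson-Hasselbalch, pH = pKa + log([A^-]/[HA]) = 4.74 + log(0.004373/0.004322) = 4.74 + (+0.01) = 4.75.

4.75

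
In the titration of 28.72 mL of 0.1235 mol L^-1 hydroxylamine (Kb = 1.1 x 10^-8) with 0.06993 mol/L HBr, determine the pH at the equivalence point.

n(NH2OH) = 0.1235 x 0.02872 = 0.003547 mol; V(HBr) at equivalence = 0.003547/0.06993 = 0.05072 L.
At equivalence the base is fully converted to NH3OH+; total volume = 0.07944 L, so [NH3OH+] = 0.003547/0.07944 = 0.04465 M.
Ka(NH3OH+) = Kw/Kb = 1.0e-14 / 1.1 x 10^-8 = 9.09e-7.
[H^+] = sqrt(Ka x [NH3OH+]) = sqrt(9.09e-7 x 0.04465) = 0.000201 M.
pH = -log(0.000201) = 3.70.

3.70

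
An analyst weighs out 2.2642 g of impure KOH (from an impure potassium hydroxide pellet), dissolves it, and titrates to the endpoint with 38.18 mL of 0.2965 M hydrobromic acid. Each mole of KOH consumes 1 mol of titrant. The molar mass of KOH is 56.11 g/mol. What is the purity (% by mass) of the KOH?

n(HBr) = 0.2965 x 0.03818 = 0.01132 mol.
n(KOH) = 0.01132 / 1 = 0.01132 mol.
mass of KOH = 0.01132 x 56.11 = 0.6352 g.
% purity = 0.6352 / 2.2642 x 100 = 28.1%.

28.1%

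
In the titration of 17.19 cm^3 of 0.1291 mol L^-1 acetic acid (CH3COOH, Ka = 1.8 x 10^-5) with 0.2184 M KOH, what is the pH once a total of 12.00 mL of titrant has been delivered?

12.14

n(acid) = 0.1291 x 0.01719 = 0.002219 mol; n(KOH) added = 0.2184 x 0.01200 = 0.002621 mol.
Base is in excess by 0.002621 - 0.002219 = 0.0004016 mol in a total volume of 0.02919 L.
[OH^-] = 0.0004016/0.02919 = 0.01376 M, so pOH = 1.86 and pH = 14.00 - 1.86 = 12.14.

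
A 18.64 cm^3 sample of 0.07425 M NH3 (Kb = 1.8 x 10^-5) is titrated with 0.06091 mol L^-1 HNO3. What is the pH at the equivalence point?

5.37

n(NH3) = 0.07425 x 0.01864 = 0.001384 mol; V(HNO3) at equivalence = 0.001384/0.06091 = 0.02272 L.
At equivalence the base is fully converted to NH4+; total volume = 0.04136 L, so [NH4+] = 0.001384/0.04136 = 0.03346 M.
Ka(NH4+) = Kw/Kb = 1.0e-14 / 1.8 x 10^-5 = 5.56e-10.
[H^+] = sqrt(Ka x [NH4+]) = sqrt(5.56e-10 x 0.03346) = 4.31e-6 M.
pH = -log(4.31e-6) = 5.37.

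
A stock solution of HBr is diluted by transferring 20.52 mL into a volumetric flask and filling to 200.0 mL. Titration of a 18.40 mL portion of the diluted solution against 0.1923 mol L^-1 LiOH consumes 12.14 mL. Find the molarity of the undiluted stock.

n(LiOH) = 0.1923 x 0.01214 = 0.002335 mol.
n(HBr) in the aliquot = 0.002335 mol.
[diluted HBr] = 0.002335 / 0.01840 = 0.1269 M.
Dilution factor = 200.0/20.52 = 9.747, so [stock] = 0.1269 x 9.747 = 1.24 M.

1.24 M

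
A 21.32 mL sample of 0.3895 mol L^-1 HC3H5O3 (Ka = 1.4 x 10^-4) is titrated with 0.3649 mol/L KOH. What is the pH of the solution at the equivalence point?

8.56

n(HC3H5O3) = 0.3895 x 0.02132 = 0.008304 mol; V(KOH) at equivalence = 0.008304/0.3649 = 0.02276 L.
At equivalence all the acid is converted to C3H5O3-; total volume = 0.02132 + 0.02276 = 0.04408 L, so [C3H5O3-] = 0.008304/0.04408 = 0.1884 M.
Kb = Kw/Ka = 1.0e-14 / 1.4 x 10^-4 = 7.14e-11.
[OH^-] = sqrt(Kb x [C3H5O3-]) = sqrt(7.14e-11 x 0.1884) = 3.67e-6 M.
pOH = 5.44, so pH = 14.00 - 5.44 = 8.56.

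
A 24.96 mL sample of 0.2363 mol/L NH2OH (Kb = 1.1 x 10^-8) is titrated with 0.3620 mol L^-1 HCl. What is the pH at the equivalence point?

3.44

n(NH2OH) = 0.2363 x 0.02496 = 0.005898 mol; V(HCl) at equivalence = 0.005898/0.3620 = 0.01629 L.
At equivalence the base is fully converted to NH3OH+; total volume = 0.04125 L, so [NH3OH+] = 0.005898/0.04125 = 0.1430 M.
Ka(NH3OH+) = Kw/Kb = 1.0e-14 / 1.1 x 10^-8 = 9.09e-7.
[H^+] = sqrt(Ka x [NH3OH+]) = sqrt(9.09e-7 x 0.1430) = 0.000361 M.
pH = -log(0.000361) = 3.44.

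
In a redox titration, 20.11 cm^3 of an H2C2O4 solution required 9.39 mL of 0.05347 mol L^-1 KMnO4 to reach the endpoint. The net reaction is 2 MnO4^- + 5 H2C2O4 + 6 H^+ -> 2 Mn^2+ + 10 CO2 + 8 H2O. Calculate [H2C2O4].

0.0624 M

n(KMnO4) = 0.05347 x 0.009390 = 0.0005021 mol.
From the balanced equation, 2 mol KMnO4 reacts with 5 mol H2C2O4, so n(H2C2O4) = 0.0005021 x 5/2 = 0.001255 mol.
[H2C2O4] = 0.001255 / 0.02011 L = 0.0624 M.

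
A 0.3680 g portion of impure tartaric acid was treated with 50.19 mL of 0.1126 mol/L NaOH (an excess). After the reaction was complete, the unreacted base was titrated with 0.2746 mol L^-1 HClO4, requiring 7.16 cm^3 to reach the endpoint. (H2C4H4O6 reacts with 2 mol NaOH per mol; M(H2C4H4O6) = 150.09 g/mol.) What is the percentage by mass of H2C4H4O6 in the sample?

Total n(NaOH) added = 0.1126 x 0.05019 = 0.005651 mol.
n(HClO4) used = 0.2746 x 0.007160 = 0.001966 mol, which equals the excess n(NaOH).
So n(NaOH) consumed by the sample = 0.005651 - 0.001966 = 0.003685 mol.
n(H2C4H4O6) = 0.003685 / 2 = 0.001843 mol.
mass H2C4H4O6 = 0.001843 x 150.09 = 0.2766 g, so %H2C4H4O6 = 0.2766/0.3680 x 100 = 75.2%.

75.2%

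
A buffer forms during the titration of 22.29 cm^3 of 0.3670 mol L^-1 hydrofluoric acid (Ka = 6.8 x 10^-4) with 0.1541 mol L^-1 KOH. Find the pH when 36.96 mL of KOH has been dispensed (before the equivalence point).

3.53

Initial n(HF) = 0.3670 x 0.02229 = 0.008180 mol.
n(KOH) added = 0.1541 x 0.03696 = 0.005696 mol, converting that many moles of HF to F-.
Remaining n(HF) = 0.002485 mol; n(F-) = 0.005696 mol.
By Henderson-Hasselbalch, pH = pKa + log([A^-]/[HA]) = 3.17 + log(0.005696/0.002485) = 3.17 + (+0.36) = 3.53.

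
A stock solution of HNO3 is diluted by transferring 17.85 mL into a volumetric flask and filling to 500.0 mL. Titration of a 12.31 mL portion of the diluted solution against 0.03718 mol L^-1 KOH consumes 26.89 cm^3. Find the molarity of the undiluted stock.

n(KOH) = 0.03718 x 0.02689 = 0.0009998 mol.
n(HNO3) in the aliquot = 0.0009998 mol.
[diluted HNO3] = 0.0009998 / 0.01231 = 0.08122 M.
Dilution factor = 500.0/17.85 = 28.01, so [stock] = 0.08122 x 28.01 = 2.27 M.

2.27 M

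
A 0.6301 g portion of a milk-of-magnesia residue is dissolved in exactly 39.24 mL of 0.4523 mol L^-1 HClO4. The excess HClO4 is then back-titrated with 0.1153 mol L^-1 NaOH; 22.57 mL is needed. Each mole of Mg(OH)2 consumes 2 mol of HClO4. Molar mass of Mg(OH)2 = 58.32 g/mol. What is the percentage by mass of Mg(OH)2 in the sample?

Total n(HClO4) added = 0.4523 x 0.03924 = 0.01775 mol.
n(NaOH) used = 0.1153 x 0.02257 = 0.002602 mol, which equals the excess n(HClO4).
So n(HClO4) consumed by the sample = 0.01775 - 0.002602 = 0.01515 mol.
n(Mg(OH)2) = 0.01515 / 2 = 0.007573 mol.
mass Mg(OH)2 = 0.007573 x 58.32 = 0.4417 g, so %Mg(OH)2 = 0.4417/0.6301 x 100 = 70.1%.

70.1%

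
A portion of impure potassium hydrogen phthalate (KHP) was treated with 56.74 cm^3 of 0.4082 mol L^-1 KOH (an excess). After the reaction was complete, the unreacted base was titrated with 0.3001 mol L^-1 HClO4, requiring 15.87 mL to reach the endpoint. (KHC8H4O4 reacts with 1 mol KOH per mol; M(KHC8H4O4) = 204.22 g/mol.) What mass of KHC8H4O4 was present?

3.76 g

Total n(KOH) added = 0.4082 x 0.05674 = 0.02316 mol.
n(HClO4) used = 0.3001 x 0.01587 = 0.004763 mol, which equals the excess n(KOH).
So n(KOH) consumed by the sample = 0.02316 - 0.004763 = 0.01840 mol.
n(KHC8H4O4) = 0.01840 / 1 = 0.01840 mol.
mass = 0.01840 mol x 204.22 g/mol = 3.76 g.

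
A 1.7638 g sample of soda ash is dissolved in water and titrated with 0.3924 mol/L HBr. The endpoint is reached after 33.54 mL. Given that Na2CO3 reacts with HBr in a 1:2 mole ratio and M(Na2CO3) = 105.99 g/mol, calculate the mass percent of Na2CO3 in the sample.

n(HBr) = 0.3924 x 0.03354 = 0.01316 mol.
n(Na2CO3) = 0.01316 / 2 = 0.006581 mol.
mass of Na2CO3 = 0.006581 x 105.99 = 0.6975 g.
% purity = 0.6975 / 1.7638 x 100 = 39.5%.

39.5%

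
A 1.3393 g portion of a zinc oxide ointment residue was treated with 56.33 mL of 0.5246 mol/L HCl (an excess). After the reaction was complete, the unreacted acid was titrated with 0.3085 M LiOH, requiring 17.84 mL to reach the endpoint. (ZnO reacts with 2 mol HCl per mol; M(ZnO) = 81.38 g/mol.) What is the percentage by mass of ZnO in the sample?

Total n(HCl) added = 0.5246 x 0.05633 = 0.02955 mol.
n(LiOH) used = 0.3085 x 0.01784 = 0.005504 mol, which equals the excess n(HCl).
So n(HCl) consumed by the sample = 0.02955 - 0.005504 = 0.02405 mol.
n(ZnO) = 0.02405 / 2 = 0.01202 mol.
mass ZnO = 0.01202 x 81.38 = 0.9785 g, so %ZnO = 0.9785/1.3393 x 100 = 73.1%.

73.1%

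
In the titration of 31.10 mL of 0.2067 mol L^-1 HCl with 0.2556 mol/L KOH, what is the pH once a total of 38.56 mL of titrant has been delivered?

n(acid) = 0.2067 x 0.03110 = 0.006428 mol; n(KOH) added = 0.2556 x 0.03856 = 0.009856 mol.
Base is in excess by 0.009856 - 0.006428 = 0.003428 mol in a total volume of 0.06966 L.
[OH^-] = 0.003428/0.06966 = 0.04920 M, so pOH = 1.31 and pH = 14.00 - 1.31 = 12.69.

12.69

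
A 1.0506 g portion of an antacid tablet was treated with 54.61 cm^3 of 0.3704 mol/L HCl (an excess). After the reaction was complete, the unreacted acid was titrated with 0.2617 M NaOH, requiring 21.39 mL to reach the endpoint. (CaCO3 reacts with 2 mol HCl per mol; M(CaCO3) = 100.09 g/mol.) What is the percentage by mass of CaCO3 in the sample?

Total n(HCl) added = 0.3704 x 0.05461 = 0.02023 mol.
n(NaOH) used = 0.2617 x 0.02139 = 0.005598 mol, which equals the excess n(HCl).
So n(HCl) consumed by the sample = 0.02023 - 0.005598 = 0.01463 mol.
n(CaCO3) = 0.01463 / 2 = 0.007315 mol.
mass CaCO3 = 0.007315 x 100.09 = 0.7321 g, so %CaCO3 = 0.7321/1.0506 x 100 = 69.7%.

69.7%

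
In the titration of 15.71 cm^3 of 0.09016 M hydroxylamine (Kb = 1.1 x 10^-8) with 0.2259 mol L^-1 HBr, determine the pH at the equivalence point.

3.62

n(NH2OH) = 0.09016 x 0.01571 = 0.001416 mol; V(HBr) at equivalence = 0.001416/0.2259 = 0.006270 L.
At equivalence the base is fully converted to NH3OH+; total volume = 0.02198 L, so [NH3OH+] = 0.001416/0.02198 = 0.06444 M.
Ka(NH3OH+) = Kw/Kb = 1.0e-14 / 1.1 x 10^-8 = 9.09e-7.
[H^+] = sqrt(Ka x [NH3OH+]) = sqrt(9.09e-7 x 0.06444) = 0.000242 M.
pH = -log(0.000242) = 3.62.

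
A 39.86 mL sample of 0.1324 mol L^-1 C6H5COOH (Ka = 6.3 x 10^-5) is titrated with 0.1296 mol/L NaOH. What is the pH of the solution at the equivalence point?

n(C6H5COOH) = 0.1324 x 0.03986 = 0.005277 mol; V(NaOH) at equivalence = 0.005277/0.1296 = 0.04072 L.
At equivalence all the acid is converted to C6H5COO-; total volume = 0.03986 + 0.04072 = 0.08058 L, so [C6H5COO-] = 0.005277/0.08058 = 0.06549 M.
Kb = Kw/Ka = 1.0e-14 / 6.3 x 10^-5 = 1.59e-10.
[OH^-] = sqrt(Kb x [C6H5COO-]) = sqrt(1.59e-10 x 0.06549) = 3.22e-6 M.
pOH = 5.49, so pH = 14.00 - 5.49 = 8.51.

8.51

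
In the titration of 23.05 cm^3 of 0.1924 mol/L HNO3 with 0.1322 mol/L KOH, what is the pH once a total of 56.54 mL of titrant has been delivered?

n(acid) = 0.1924 x 0.02305 = 0.004435 mol; n(KOH) added = 0.1322 x 0.05654 = 0.007475 mol.
Base is in excess by 0.007475 - 0.004435 = 0.003040 mol in a total volume of 0.07959 L.
[OH^-] = 0.003040/0.07959 = 0.03819 M, so pOH = 1.42 and pH = 14.00 - 1.42 = 12.58.

12.58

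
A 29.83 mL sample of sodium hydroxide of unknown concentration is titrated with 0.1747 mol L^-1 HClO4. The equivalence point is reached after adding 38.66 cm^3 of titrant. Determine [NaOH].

n(HClO4) delivered = 0.1747 x 0.03866 = 0.006754 mol.
For a 1:1 reaction, n(NaOH) = 0.006754 mol.
[NaOH] = 0.006754 mol / 0.02983 L = 0.226 M.

0.226 M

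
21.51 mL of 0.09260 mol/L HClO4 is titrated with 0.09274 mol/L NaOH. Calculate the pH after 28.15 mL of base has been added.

12.10

n(acid) = 0.09260 x 0.02151 = 0.001992 mol; n(NaOH) added = 0.09274 x 0.02815 = 0.002611 mol.
Base is in excess by 0.002611 - 0.001992 = 0.0006188 mol in a total volume of 0.04966 L.
[OH^-] = 0.0006188/0.04966 = 0.01246 M, so pOH = 1.90 and pH = 14.00 - 1.90 = 12.10.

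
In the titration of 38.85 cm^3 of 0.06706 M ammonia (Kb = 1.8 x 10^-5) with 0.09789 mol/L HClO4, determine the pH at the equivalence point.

n(NH3) = 0.06706 x 0.03885 = 0.002605 mol; V(HClO4) at equivalence = 0.002605/0.09789 = 0.02661 L.
At equivalence the base is fully converted to NH4+; total volume = 0.06546 L, so [NH4+] = 0.002605/0.06546 = 0.03980 M.
Ka(NH4+) = Kw/Kb = 1.0e-14 / 1.8 x 10^-5 = 5.56e-10.
[H^+] = sqrt(Ka x [NH4+]) = sqrt(5.56e-10 x 0.03980) = 4.70e-6 M.
pH = -log(4.70e-6) = 5.33.

5.33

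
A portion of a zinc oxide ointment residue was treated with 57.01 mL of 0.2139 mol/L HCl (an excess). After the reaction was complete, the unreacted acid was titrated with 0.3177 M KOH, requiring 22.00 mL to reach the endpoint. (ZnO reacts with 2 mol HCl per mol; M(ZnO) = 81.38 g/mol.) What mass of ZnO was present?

0.212 g

Total n(HCl) added = 0.2139 x 0.05701 = 0.01219 mol.
n(KOH) used = 0.3177 x 0.02200 = 0.006989 mol, which equals the excess n(HCl).
So n(HCl) consumed by the sample = 0.01219 - 0.006989 = 0.005205 mol.
n(ZnO) = 0.005205 / 2 = 0.002603 mol.
mass = 0.002603 mol x 81.38 g/mol = 0.212 g.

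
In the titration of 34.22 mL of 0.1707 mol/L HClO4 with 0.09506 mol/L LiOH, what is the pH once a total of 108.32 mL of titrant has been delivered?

12.49

n(acid) = 0.1707 x 0.03422 = 0.005841 mol; n(LiOH) added = 0.09506 x 0.1083 = 0.01030 mol.
Base is in excess by 0.01030 - 0.005841 = 0.004456 mol in a total volume of 0.1425 L.
[OH^-] = 0.004456/0.1425 = 0.03126 M, so pOH = 1.51 and pH = 14.00 - 1.51 = 12.49.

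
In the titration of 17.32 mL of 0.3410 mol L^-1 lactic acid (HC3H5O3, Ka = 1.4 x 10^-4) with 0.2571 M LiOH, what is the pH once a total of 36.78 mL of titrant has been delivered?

12.82

n(acid) = 0.3410 x 0.01732 = 0.005906 mol; n(LiOH) added = 0.2571 x 0.03678 = 0.009456 mol.
Base is in excess by 0.009456 - 0.005906 = 0.003550 mol in a total volume of 0.05410 L.
[OH^-] = 0.003550/0.05410 = 0.06562 M, so pOH = 1.18 and pH = 14.00 - 1.18 = 12.82.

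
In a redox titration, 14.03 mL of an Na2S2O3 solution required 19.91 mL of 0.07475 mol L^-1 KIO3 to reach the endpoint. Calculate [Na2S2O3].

0.636 M

n(KIO3) = 0.07475 x 0.01991 = 0.001488 mol.
From the balanced equation, 1 mol KIO3 reacts with 6 mol Na2S2O3, so n(Na2S2O3) = 0.001488 x 6/1 = 0.008930 mol.
[Na2S2O3] = 0.008930 / 0.01403 L = 0.636 M.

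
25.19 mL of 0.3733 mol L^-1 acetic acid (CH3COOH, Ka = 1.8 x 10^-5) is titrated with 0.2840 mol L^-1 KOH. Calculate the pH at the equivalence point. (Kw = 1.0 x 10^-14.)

8.98

n(CH3COOH) = 0.3733 x 0.02519 = 0.009403 mol; V(KOH) at equivalence = 0.009403/0.2840 = 0.03311 L.
At equivalence all the acid is converted to CH3COO-; total volume = 0.02519 + 0.03311 = 0.05830 L, so [CH3COO-] = 0.009403/0.05830 = 0.1613 M.
Kb = Kw/Ka = 1.0e-14 / 1.8 x 10^-5 = 5.56e-10.
[OH^-] = sqrt(Kb x [CH3COO-]) = sqrt(5.56e-10 x 0.1613) = 9.47e-6 M.
pOH = 5.02, so pH = 14.00 - 5.02 = 8.98.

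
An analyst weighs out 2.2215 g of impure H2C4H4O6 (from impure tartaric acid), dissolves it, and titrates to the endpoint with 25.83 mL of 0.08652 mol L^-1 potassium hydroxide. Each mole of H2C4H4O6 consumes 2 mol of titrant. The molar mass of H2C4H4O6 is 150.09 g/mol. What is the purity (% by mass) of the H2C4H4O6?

7.55%

n(KOH) = 0.08652 x 0.02583 = 0.002235 mol.
n(H2C4H4O6) = 0.002235 / 2 = 0.001117 mol.
mass of H2C4H4O6 = 0.001117 x 150.09 = 0.1677 g.
% purity = 0.1677 / 2.2215 x 100 = 7.55%.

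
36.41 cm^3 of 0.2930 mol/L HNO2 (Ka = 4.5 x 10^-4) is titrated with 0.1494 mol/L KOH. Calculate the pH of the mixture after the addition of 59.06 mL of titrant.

4.03

Initial n(HNO2) = 0.2930 x 0.03641 = 0.01067 mol.
n(KOH) added = 0.1494 x 0.05906 = 0.008824 mol, converting that many moles of HNO2 to NO2-.
Remaining n(HNO2) = 0.001845 mol; n(NO2-) = 0.008824 mol.
By Henderson-Hasselbalch, pH = pKa + log([A^-]/[HA]) = 3.35 + log(0.008824/0.001845) = 3.35 + (+0.68) = 4.03.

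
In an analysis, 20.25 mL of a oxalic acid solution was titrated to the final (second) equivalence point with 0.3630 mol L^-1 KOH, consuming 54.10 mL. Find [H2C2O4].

0.485 M

n(KOH) = 0.3630 x 0.05410 = 0.01964 mol.
At the final (second) equivalence point, 2 mol OH^- react per mol H2C2O4, so n(H2C2O4) = 0.01964 / 2 = 0.009819 mol.
[H2C2O4] = 0.009819 / 0.02025 L = 0.485 M.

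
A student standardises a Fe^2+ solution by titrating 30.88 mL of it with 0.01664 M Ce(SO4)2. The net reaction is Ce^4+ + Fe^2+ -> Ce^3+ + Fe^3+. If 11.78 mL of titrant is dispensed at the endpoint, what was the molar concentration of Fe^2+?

0.00635 M

n(Ce(SO4)2) = 0.01664 x 0.01178 = 0.0001960 mol.
From the balanced equation, 1 mol Ce(SO4)2 reacts with 1 mol Fe^2+, so n(Fe^2+) = 0.0001960 x 1/1 = 0.0001960 mol.
[Fe^2+] = 0.0001960 / 0.03088 L = 0.00635 M.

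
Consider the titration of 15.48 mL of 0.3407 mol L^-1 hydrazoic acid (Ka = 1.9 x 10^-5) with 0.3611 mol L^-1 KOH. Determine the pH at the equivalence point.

n(HN3) = 0.3407 x 0.01548 = 0.005274 mol; V(KOH) at equivalence = 0.005274/0.3611 = 0.01461 L.
At equivalence all the acid is converted to N3-; total volume = 0.01548 + 0.01461 = 0.03009 L, so [N3-] = 0.005274/0.03009 = 0.1753 M.
Kb = Kw/Ka = 1.0e-14 / 1.9 x 10^-5 = 5.26e-10.
[OH^-] = sqrt(Kb x [N3-]) = sqrt(5.26e-10 x 0.1753) = 9.61e-6 M.
pOH = 5.02, so pH = 14.00 - 5.02 = 8.98.

8.98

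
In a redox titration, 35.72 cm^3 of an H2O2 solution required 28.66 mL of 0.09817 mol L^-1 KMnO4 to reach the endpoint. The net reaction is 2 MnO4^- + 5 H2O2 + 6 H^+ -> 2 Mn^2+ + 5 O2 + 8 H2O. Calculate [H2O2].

0.197 M

n(KMnO4) = 0.09817 x 0.02866 = 0.002814 mol.
From the balanced equation, 2 mol KMnO4 reacts with 5 mol H2O2, so n(H2O2) = 0.002814 x 5/2 = 0.007034 mol.
[H2O2] = 0.007034 / 0.03572 L = 0.197 M.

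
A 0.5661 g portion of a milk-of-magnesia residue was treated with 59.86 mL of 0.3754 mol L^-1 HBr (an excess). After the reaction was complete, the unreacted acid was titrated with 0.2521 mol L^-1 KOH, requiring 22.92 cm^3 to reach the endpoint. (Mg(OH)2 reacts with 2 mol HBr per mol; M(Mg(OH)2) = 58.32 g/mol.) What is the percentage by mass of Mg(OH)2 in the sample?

Total n(HBr) added = 0.3754 x 0.05986 = 0.02247 mol.
n(KOH) used = 0.2521 x 0.02292 = 0.005778 mol, which equals the excess n(HBr).
So n(HBr) consumed by the sample = 0.02247 - 0.005778 = 0.01669 mol.
n(Mg(OH)2) = 0.01669 / 2 = 0.008347 mol.
mass Mg(OH)2 = 0.008347 x 58.32 = 0.4868 g, so %Mg(OH)2 = 0.4868/0.5661 x 100 = 86.0%.

86.0%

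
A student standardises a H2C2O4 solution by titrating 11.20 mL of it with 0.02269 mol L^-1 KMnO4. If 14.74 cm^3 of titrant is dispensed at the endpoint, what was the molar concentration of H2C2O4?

n(KMnO4) = 0.02269 x 0.01474 = 0.0003345 mol.
From the balanced equation, 2 mol KMnO4 reacts with 5 mol H2C2O4, so n(H2C2O4) = 0.0003345 x 5/2 = 0.0008361 mol.
[H2C2O4] = 0.0008361 / 0.01120 L = 0.0747 M.

0.0747 M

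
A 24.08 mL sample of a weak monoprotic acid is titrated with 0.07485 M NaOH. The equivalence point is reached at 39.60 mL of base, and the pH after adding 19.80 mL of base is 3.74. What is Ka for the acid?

1.8 x 10^-4

19.80 mL is half of the equivalence volume, so this is the half-equivalence point where [HA] = [A^-].
At half-equivalence pH = pKa, so pKa = 3.74.
Ka = 10^(-3.74) = 1.8 x 10^-4.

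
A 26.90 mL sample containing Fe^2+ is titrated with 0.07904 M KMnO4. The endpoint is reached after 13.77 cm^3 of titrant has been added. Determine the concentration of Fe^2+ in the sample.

n(KMnO4) = 0.07904 x 0.01377 = 0.001088 mol.
From the balanced equation, 1 mol KMnO4 reacts with 5 mol Fe^2+, so n(Fe^2+) = 0.001088 x 5/1 = 0.005442 mol.
[Fe^2+] = 0.005442 / 0.02690 L = 0.202 M.

0.202 M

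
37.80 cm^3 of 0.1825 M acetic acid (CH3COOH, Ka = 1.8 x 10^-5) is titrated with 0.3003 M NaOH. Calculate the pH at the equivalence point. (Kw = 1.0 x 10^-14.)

8.90

n(CH3COOH) = 0.1825 x 0.03780 = 0.006898 mol; V(NaOH) at equivalence = 0.006898/0.3003 = 0.02297 L.
At equivalence all the acid is converted to CH3COO-; total volume = 0.03780 + 0.02297 = 0.06077 L, so [CH3COO-] = 0.006898/0.06077 = 0.1135 M.
Kb = Kw/Ka = 1.0e-14 / 1.8 x 10^-5 = 5.56e-10.
[OH^-] = sqrt(Kb x [CH3COO-]) = sqrt(5.56e-10 x 0.1135) = 7.94e-6 M.
pOH = 5.10, so pH = 14.00 - 5.10 = 8.90.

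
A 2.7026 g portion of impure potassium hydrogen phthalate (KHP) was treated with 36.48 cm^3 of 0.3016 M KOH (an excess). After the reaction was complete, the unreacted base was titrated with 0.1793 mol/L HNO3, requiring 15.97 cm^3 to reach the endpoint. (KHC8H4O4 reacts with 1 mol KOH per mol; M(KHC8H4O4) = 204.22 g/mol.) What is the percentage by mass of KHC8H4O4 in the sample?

61.5%

Total n(KOH) added = 0.3016 x 0.03648 = 0.01100 mol.
n(HNO3) used = 0.1793 x 0.01597 = 0.002863 mol, which equals the excess n(KOH).
So n(KOH) consumed by the sample = 0.01100 - 0.002863 = 0.008139 mol.
n(KHC8H4O4) = 0.008139 / 1 = 0.008139 mol.
mass KHC8H4O4 = 0.008139 x 204.22 = 1.662 g, so %KHC8H4O4 = 1.662/2.7026 x 100 = 61.5%.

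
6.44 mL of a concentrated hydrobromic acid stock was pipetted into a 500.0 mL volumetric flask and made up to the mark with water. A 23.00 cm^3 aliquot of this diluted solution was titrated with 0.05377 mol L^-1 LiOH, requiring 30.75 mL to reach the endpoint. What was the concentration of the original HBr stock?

5.58 M

n(LiOH) = 0.05377 x 0.03075 = 0.001653 mol.
n(HBr) in the aliquot = 0.001653 mol.
[diluted HBr] = 0.001653 / 0.02300 = 0.07189 M.
Dilution factor = 500.0/6.440 = 77.64, so [stock] = 0.07189 x 77.64 = 5.58 M.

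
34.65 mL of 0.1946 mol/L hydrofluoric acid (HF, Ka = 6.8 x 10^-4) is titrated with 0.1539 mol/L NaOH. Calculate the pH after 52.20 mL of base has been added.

n(acid) = 0.1946 x 0.03465 = 0.006743 mol; n(NaOH) added = 0.1539 x 0.05220 = 0.008034 mol.
Base is in excess by 0.008034 - 0.006743 = 0.001291 mol in a total volume of 0.08685 L.
[OH^-] = 0.001291/0.08685 = 0.01486 M, so pOH = 1.83 and pH = 14.00 - 1.83 = 12.17.

12.17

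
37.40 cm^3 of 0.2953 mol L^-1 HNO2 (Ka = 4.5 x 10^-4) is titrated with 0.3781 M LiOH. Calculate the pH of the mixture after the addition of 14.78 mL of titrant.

3.36

Initial n(HNO2) = 0.2953 x 0.03740 = 0.01104 mol.
n(LiOH) added = 0.3781 x 0.01478 = 0.005588 mol, converting that many moles of HNO2 to NO2-.
Remaining n(HNO2) = 0.005456 mol; n(NO2-) = 0.005588 mol.
By Henderson-Hasselbalch, pH = pKa + log([A^-]/[HA]) = 3.35 + log(0.005588/0.005456) = 3.35 + (+0.01) = 3.36.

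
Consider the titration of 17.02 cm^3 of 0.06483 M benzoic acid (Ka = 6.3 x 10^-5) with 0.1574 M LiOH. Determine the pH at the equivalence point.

n(C6H5COOH) = 0.06483 x 0.01702 = 0.001103 mol; V(LiOH) at equivalence = 0.001103/0.1574 = 0.007010 L.
At equivalence all the acid is converted to C6H5COO-; total volume = 0.01702 + 0.007010 = 0.02403 L, so [C6H5COO-] = 0.001103/0.02403 = 0.04592 M.
Kb = Kw/Ka = 1.0e-14 / 6.3 x 10^-5 = 1.59e-10.
[OH^-] = sqrt(Kb x [C6H5COO-]) = sqrt(1.59e-10 x 0.04592) = 2.70e-6 M.
pOH = 5.57, so pH = 14.00 - 5.57 = 8.43.

8.43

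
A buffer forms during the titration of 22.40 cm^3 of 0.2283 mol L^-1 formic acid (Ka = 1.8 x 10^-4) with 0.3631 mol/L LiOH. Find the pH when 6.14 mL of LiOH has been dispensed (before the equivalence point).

3.63

Initial n(HCOOH) = 0.2283 x 0.02240 = 0.005114 mol.
n(LiOH) added = 0.3631 x 0.006140 = 0.002229 mol, converting that many moles of HCOOH to HCOO-.
Remaining n(HCOOH) = 0.002884 mol; n(HCOO-) = 0.002229 mol.
By Henderson-Hasselbalch, pH = pKa + log([A^-]/[HA]) = 3.74 + log(0.002229/0.002884) = 3.74 + (-0.11) = 3.63.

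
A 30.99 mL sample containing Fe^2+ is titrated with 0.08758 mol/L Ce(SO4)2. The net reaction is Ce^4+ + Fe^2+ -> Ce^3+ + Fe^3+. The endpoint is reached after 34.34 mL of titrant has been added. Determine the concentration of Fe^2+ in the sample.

n(Ce(SO4)2) = 0.08758 x 0.03434 = 0.003007 mol.
From the balanced equation, 1 mol Ce(SO4)2 reacts with 1 mol Fe^2+, so n(Fe^2+) = 0.003007 x 1/1 = 0.003007 mol.
[Fe^2+] = 0.003007 / 0.03099 L = 0.0970 M.

0.0970 M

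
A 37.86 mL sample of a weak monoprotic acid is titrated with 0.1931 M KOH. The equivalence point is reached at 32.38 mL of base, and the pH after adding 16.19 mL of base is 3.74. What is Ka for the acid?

1.8 x 10^-4

16.19 mL is half of the equivalence volume, so this is the half-equivalence point where [HA] = [A^-].
At half-equivalence pH = pKa, so pKa = 3.74.
Ka = 10^(-3.74) = 1.8 x 10^-4.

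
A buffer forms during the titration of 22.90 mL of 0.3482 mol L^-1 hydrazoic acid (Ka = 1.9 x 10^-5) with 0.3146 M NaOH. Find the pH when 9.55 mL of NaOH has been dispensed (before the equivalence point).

4.50

Initial n(HN3) = 0.3482 x 0.02290 = 0.007974 mol.
n(NaOH) added = 0.3146 x 0.009550 = 0.003004 mol, converting that many moles of HN3 to N3-.
Remaining n(HN3) = 0.004969 mol; n(N3-) = 0.003004 mol.
By Henderson-Hasselbalch, pH = pKa + log([A^-]/[HA]) = 4.72 + log(0.003004/0.004969) = 4.72 + (-0.22) = 4.50.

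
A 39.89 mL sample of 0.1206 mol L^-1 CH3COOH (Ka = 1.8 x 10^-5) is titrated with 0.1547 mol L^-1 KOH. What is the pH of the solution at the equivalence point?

n(CH3COOH) = 0.1206 x 0.03989 = 0.004811 mol; V(KOH) at equivalence = 0.004811/0.1547 = 0.03110 L.
At equivalence all the acid is converted to CH3COO-; total volume = 0.03989 + 0.03110 = 0.07099 L, so [CH3COO-] = 0.004811/0.07099 = 0.06777 M.
Kb = Kw/Ka = 1.0e-14 / 1.8 x 10^-5 = 5.56e-10.
[OH^-] = sqrt(Kb x [CH3COO-]) = sqrt(5.56e-10 x 0.06777) = 6.14e-6 M.
pOH = 5.21, so pH = 14.00 - 5.21 = 8.79.

8.79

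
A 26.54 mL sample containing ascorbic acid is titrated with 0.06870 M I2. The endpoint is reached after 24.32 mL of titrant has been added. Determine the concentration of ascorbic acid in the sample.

0.0630 M

n(I2) = 0.06870 x 0.02432 = 0.001671 mol.
From the balanced equation, 1 mol I2 reacts with 1 mol ascorbic acid, so n(ascorbic acid) = 0.001671 x 1/1 = 0.001671 mol.
[ascorbic acid] = 0.001671 / 0.02654 L = 0.0630 M.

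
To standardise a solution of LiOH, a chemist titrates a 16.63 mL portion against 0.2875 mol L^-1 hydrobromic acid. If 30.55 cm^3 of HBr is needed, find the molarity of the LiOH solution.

n(HBr) delivered = 0.2875 x 0.03055 = 0.008783 mol.
For a 1:1 reaction, n(LiOH) = 0.008783 mol.
[LiOH] = 0.008783 mol / 0.01663 L = 0.528 M.

0.528 M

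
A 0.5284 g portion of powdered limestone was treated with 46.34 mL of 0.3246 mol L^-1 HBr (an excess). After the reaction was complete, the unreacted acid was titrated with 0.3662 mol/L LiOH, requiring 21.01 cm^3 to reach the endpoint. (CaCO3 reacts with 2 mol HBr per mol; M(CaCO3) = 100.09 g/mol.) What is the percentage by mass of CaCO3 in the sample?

69.6%

Total n(HBr) added = 0.3246 x 0.04634 = 0.01504 mol.
n(LiOH) used = 0.3662 x 0.02101 = 0.007694 mol, which equals the excess n(HBr).
So n(HBr) consumed by the sample = 0.01504 - 0.007694 = 0.007348 mol.
n(CaCO3) = 0.007348 / 2 = 0.003674 mol.
mass CaCO3 = 0.003674 x 100.09 = 0.3677 g, so %CaCO3 = 0.3677/0.5284 x 100 = 69.6%.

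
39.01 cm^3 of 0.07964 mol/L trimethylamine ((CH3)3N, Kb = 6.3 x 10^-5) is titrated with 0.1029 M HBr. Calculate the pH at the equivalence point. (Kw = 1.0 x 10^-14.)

n((CH3)3N) = 0.07964 x 0.03901 = 0.003107 mol; V(HBr) at equivalence = 0.003107/0.1029 = 0.03019 L.
At equivalence the base is fully converted to (CH3)3NH+; total volume = 0.06920 L, so [(CH3)3NH+] = 0.003107/0.06920 = 0.04489 M.
Ka((CH3)3NH+) = Kw/Kb = 1.0e-14 / 6.3 x 10^-5 = 1.59e-10.
[H^+] = sqrt(Ka x [(CH3)3NH+]) = sqrt(1.59e-10 x 0.04489) = 2.67e-6 M.
pH = -log(2.67e-6) = 5.57.

5.57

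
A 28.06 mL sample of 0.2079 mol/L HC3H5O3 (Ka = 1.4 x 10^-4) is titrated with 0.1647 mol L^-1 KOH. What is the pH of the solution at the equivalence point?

n(HC3H5O3) = 0.2079 x 0.02806 = 0.005834 mol; V(KOH) at equivalence = 0.005834/0.1647 = 0.03542 L.
At equivalence all the acid is converted to C3H5O3-; total volume = 0.02806 + 0.03542 = 0.06348 L, so [C3H5O3-] = 0.005834/0.06348 = 0.09190 M.
Kb = Kw/Ka = 1.0e-14 / 1.4 x 10^-4 = 7.14e-11.
[OH^-] = sqrt(Kb x [C3H5O3-]) = sqrt(7.14e-11 x 0.09190) = 2.56e-6 M.
pOH = 5.59, so pH = 14.00 - 5.59 = 8.41.

8.41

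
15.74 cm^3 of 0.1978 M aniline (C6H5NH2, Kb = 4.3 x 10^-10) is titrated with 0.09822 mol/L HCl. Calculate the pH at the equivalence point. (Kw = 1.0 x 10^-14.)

2.91

n(C6H5NH2) = 0.1978 x 0.01574 = 0.003113 mol; V(HCl) at equivalence = 0.003113/0.09822 = 0.03170 L.
At equivalence the base is fully converted to C6H5NH3+; total volume = 0.04744 L, so [C6H5NH3+] = 0.003113/0.04744 = 0.06563 M.
Ka(C6H5NH3+) = Kw/Kb = 1.0e-14 / 4.3 x 10^-10 = 2.33e-5.
[H^+] = sqrt(Ka x [C6H5NH3+]) = sqrt(2.33e-5 x 0.06563) = 0.00124 M.
pH = -log(0.00124) = 2.91.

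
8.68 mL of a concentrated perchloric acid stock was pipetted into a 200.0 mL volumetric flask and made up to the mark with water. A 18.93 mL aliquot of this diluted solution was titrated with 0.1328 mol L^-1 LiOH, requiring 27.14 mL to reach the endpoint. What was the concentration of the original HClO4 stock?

n(LiOH) = 0.1328 x 0.02714 = 0.003604 mol.
n(HClO4) in the aliquot = 0.003604 mol.
[diluted HClO4] = 0.003604 / 0.01893 = 0.1904 M.
Dilution factor = 200.0/8.680 = 23.04, so [stock] = 0.1904 x 23.04 = 4.39 M.

4.39 M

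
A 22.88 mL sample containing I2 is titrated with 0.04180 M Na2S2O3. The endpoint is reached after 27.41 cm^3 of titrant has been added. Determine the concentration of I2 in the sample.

n(Na2S2O3) = 0.04180 x 0.02741 = 0.001146 mol.
From the balanced equation, 2 mol Na2S2O3 reacts with 1 mol I2, so n(I2) = 0.001146 x 1/2 = 0.0005729 mol.
[I2] = 0.0005729 / 0.02288 L = 0.0250 M.

0.0250 M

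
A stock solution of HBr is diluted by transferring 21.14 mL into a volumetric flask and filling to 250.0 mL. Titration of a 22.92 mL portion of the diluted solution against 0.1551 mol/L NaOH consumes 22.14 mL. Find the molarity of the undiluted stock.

n(NaOH) = 0.1551 x 0.02214 = 0.003434 mol.
n(HBr) in the aliquot = 0.003434 mol.
[diluted HBr] = 0.003434 / 0.02292 = 0.1498 M.
Dilution factor = 250.0/21.14 = 11.83, so [stock] = 0.1498 x 11.83 = 1.77 M.

1.77 M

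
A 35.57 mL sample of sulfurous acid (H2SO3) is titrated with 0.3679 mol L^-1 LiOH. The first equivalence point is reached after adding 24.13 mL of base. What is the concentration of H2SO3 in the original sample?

n(LiOH) = 0.3679 x 0.02413 = 0.008877 mol.
At the first equivalence point, 1 mol OH^- react per mol H2SO3, so n(H2SO3) = 0.008877 / 1 = 0.008877 mol.
[H2SO3] = 0.008877 / 0.03557 L = 0.250 M.

0.250 M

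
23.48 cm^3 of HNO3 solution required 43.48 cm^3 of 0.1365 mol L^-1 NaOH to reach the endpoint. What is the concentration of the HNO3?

n(NaOH) delivered = 0.1365 x 0.04348 = 0.005935 mol.
For a 1:1 reaction, n(HNO3) = 0.005935 mol.
[HNO3] = 0.005935 mol / 0.02348 L = 0.253 M.

0.253 M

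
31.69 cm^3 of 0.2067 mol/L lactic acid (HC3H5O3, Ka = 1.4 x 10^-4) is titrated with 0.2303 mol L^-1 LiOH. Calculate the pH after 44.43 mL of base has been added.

n(acid) = 0.2067 x 0.03169 = 0.006550 mol; n(LiOH) added = 0.2303 x 0.04443 = 0.01023 mol.
Base is in excess by 0.01023 - 0.006550 = 0.003682 mol in a total volume of 0.07612 L.
[OH^-] = 0.003682/0.07612 = 0.04837 M, so pOH = 1.32 and pH = 14.00 - 1.32 = 12.68.

12.68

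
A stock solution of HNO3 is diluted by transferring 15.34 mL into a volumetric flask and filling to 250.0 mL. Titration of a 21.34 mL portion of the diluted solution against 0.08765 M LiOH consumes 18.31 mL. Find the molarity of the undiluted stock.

n(LiOH) = 0.08765 x 0.01831 = 0.001605 mol.
n(HNO3) in the aliquot = 0.001605 mol.
[diluted HNO3] = 0.001605 / 0.02134 = 0.07520 M.
Dilution factor = 250.0/15.34 = 16.30, so [stock] = 0.07520 x 16.30 = 1.23 M.

1.23 M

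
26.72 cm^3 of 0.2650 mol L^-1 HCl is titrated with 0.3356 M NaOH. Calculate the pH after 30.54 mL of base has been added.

n(acid) = 0.2650 x 0.02672 = 0.007081 mol; n(NaOH) added = 0.3356 x 0.03054 = 0.01025 mol.
Base is in excess by 0.01025 - 0.007081 = 0.003168 mol in a total volume of 0.05726 L.
[OH^-] = 0.003168/0.05726 = 0.05533 M, so pOH = 1.26 and pH = 14.00 - 1.26 = 12.74.

12.74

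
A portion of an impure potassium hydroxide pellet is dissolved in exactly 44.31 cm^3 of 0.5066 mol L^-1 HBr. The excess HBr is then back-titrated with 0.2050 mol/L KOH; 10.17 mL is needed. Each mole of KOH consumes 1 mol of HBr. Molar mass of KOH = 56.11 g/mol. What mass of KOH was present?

1.14 g

Total n(HBr) added = 0.5066 x 0.04431 = 0.02245 mol.
n(KOH) used = 0.2050 x 0.01017 = 0.002085 mol, which equals the excess n(HBr).
So n(HBr) consumed by the sample = 0.02245 - 0.002085 = 0.02036 mol.
n(KOH) = 0.02036 / 1 = 0.02036 mol.
mass = 0.02036 mol x 56.11 g/mol = 1.14 g.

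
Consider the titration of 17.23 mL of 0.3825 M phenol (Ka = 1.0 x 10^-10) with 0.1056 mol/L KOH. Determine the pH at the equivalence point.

n(C6H5OH) = 0.3825 x 0.01723 = 0.006590 mol; V(KOH) at equivalence = 0.006590/0.1056 = 0.06241 L.
At equivalence all the acid is converted to C6H5O-; total volume = 0.01723 + 0.06241 = 0.07964 L, so [C6H5O-] = 0.006590/0.07964 = 0.08275 M.
Kb = Kw/Ka = 1.0e-14 / 1.0 x 10^-10 = 0.000100.
[OH^-] = sqrt(Kb x [C6H5O-]) = sqrt(0.000100 x 0.08275) = 0.00288 M.
pOH = 2.54, so pH = 14.00 - 2.54 = 11.46.

11.46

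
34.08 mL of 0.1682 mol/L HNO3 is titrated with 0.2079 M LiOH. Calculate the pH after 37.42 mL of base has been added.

12.46

n(acid) = 0.1682 x 0.03408 = 0.005732 mol; n(LiOH) added = 0.2079 x 0.03742 = 0.007780 mol.
Base is in excess by 0.007780 - 0.005732 = 0.002047 mol in a total volume of 0.07150 L.
[OH^-] = 0.002047/0.07150 = 0.02863 M, so pOH = 1.54 and pH = 14.00 - 1.54 = 12.46.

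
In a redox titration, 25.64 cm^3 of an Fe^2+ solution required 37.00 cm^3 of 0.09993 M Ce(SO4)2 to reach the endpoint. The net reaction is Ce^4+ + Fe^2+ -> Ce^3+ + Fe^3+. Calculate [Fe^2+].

n(Ce(SO4)2) = 0.09993 x 0.03700 = 0.003697 mol.
From the balanced equation, 1 mol Ce(SO4)2 reacts with 1 mol Fe^2+, so n(Fe^2+) = 0.003697 x 1/1 = 0.003697 mol.
[Fe^2+] = 0.003697 / 0.02564 L = 0.144 M.

0.144 M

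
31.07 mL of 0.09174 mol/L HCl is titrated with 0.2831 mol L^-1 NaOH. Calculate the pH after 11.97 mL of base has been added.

n(acid) = 0.09174 x 0.03107 = 0.002850 mol; n(NaOH) added = 0.2831 x 0.01197 = 0.003389 mol.
Base is in excess by 0.003389 - 0.002850 = 0.0005383 mol in a total volume of 0.04304 L.
[OH^-] = 0.0005383/0.04304 = 0.01251 M, so pOH = 1.90 and pH = 14.00 - 1.90 = 12.10.

12.10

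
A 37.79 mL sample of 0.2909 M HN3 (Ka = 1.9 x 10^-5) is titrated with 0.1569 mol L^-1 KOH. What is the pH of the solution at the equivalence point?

n(HN3) = 0.2909 x 0.03779 = 0.01099 mol; V(KOH) at equivalence = 0.01099/0.1569 = 0.07006 L.
At equivalence all the acid is converted to N3-; total volume = 0.03779 + 0.07006 = 0.1079 L, so [N3-] = 0.01099/0.1079 = 0.1019 M.
Kb = Kw/Ka = 1.0e-14 / 1.9 x 10^-5 = 5.26e-10.
[OH^-] = sqrt(Kb x [N3-]) = sqrt(5.26e-10 x 0.1019) = 7.32e-6 M.
pOH = 5.14, so pH = 14.00 - 5.14 = 8.86.

8.86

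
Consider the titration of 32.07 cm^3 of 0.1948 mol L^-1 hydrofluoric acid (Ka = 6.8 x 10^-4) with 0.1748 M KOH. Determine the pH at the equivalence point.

n(HF) = 0.1948 x 0.03207 = 0.006247 mol; V(KOH) at equivalence = 0.006247/0.1748 = 0.03574 L.
At equivalence all the acid is converted to F-; total volume = 0.03207 + 0.03574 = 0.06781 L, so [F-] = 0.006247/0.06781 = 0.09213 M.
Kb = Kw/Ka = 1.0e-14 / 6.8 x 10^-4 = 1.47e-11.
[OH^-] = sqrt(Kb x [F-]) = sqrt(1.47e-11 x 0.09213) = 1.16e-6 M.
pOH = 5.93, so pH = 14.00 - 5.93 = 8.07.

8.07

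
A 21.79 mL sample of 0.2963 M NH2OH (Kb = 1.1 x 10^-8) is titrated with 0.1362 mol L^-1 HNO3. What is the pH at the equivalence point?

n(NH2OH) = 0.2963 x 0.02179 = 0.006456 mol; V(HNO3) at equivalence = 0.006456/0.1362 = 0.04740 L.
At equivalence the base is fully converted to NH3OH+; total volume = 0.06919 L, so [NH3OH+] = 0.006456/0.06919 = 0.09331 M.
Ka(NH3OH+) = Kw/Kb = 1.0e-14 / 1.1 x 10^-8 = 9.09e-7.
[H^+] = sqrt(Ka x [NH3OH+]) = sqrt(9.09e-7 x 0.09331) = 0.000291 M.
pH = -log(0.000291) = 3.54.

3.54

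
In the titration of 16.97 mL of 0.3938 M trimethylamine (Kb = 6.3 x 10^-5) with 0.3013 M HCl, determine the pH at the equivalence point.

n((CH3)3N) = 0.3938 x 0.01697 = 0.006683 mol; V(HCl) at equivalence = 0.006683/0.3013 = 0.02218 L.
At equivalence the base is fully converted to (CH3)3NH+; total volume = 0.03915 L, so [(CH3)3NH+] = 0.006683/0.03915 = 0.1707 M.
Ka((CH3)3NH+) = Kw/Kb = 1.0e-14 / 6.3 x 10^-5 = 1.59e-10.
[H^+] = sqrt(Ka x [(CH3)3NH+]) = sqrt(1.59e-10 x 0.1707) = 5.21e-6 M.
pH = -log(5.21e-6) = 5.28.

5.28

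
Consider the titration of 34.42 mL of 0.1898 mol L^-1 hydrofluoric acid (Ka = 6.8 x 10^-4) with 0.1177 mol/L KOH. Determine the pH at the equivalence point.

n(HF) = 0.1898 x 0.03442 = 0.006533 mol; V(KOH) at equivalence = 0.006533/0.1177 = 0.05550 L.
At equivalence all the acid is converted to F-; total volume = 0.03442 + 0.05550 = 0.08992 L, so [F-] = 0.006533/0.08992 = 0.07265 M.
Kb = Kw/Ka = 1.0e-14 / 6.8 x 10^-4 = 1.47e-11.
[OH^-] = sqrt(Kb x [F-]) = sqrt(1.47e-11 x 0.07265) = 1.03e-6 M.
pOH = 5.99, so pH = 14.00 - 5.99 = 8.01.

8.01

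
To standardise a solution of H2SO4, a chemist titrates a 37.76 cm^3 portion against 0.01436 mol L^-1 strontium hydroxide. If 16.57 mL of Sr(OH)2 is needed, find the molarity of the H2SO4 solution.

0.00630 M

n(Sr(OH)2) delivered = 0.01436 x 0.01657 = 0.0002379 mol.
For a 1:1 reaction, n(H2SO4) = 0.0002379 mol.
[H2SO4] = 0.0002379 mol / 0.03776 L = 0.00630 M.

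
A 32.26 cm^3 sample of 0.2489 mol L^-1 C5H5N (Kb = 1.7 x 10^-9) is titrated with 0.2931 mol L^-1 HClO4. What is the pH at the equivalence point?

n(C5H5N) = 0.2489 x 0.03226 = 0.008030 mol; V(HClO4) at equivalence = 0.008030/0.2931 = 0.02740 L.
At equivalence the base is fully converted to C5H5NH+; total volume = 0.05966 L, so [C5H5NH+] = 0.008030/0.05966 = 0.1346 M.
Ka(C5H5NH+) = Kw/Kb = 1.0e-14 / 1.7 x 10^-9 = 5.88e-6.
[H^+] = sqrt(Ka x [C5H5NH+]) = sqrt(5.88e-6 x 0.1346) = 0.000890 M.
pH = -log(0.000890) = 3.05.

3.05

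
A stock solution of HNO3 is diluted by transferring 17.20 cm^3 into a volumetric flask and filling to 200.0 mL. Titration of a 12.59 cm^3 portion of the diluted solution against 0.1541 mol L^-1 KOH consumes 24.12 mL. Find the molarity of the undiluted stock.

3.43 M

n(KOH) = 0.1541 x 0.02412 = 0.003717 mol.
n(HNO3) in the aliquot = 0.003717 mol.
[diluted HNO3] = 0.003717 / 0.01259 = 0.2952 M.
Dilution factor = 200.0/17.20 = 11.63, so [stock] = 0.2952 x 11.63 = 3.43 M.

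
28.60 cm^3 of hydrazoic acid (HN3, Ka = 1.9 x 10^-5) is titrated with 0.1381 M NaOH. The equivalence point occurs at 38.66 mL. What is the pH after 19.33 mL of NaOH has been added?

4.72

19.33 mL is exactly half the equivalence volume (38.66/2), i.e. the half-equivalence point.
There, n(HA) = n(A^-), so pH = pKa = -log(1.9 x 10^-5) = 4.72.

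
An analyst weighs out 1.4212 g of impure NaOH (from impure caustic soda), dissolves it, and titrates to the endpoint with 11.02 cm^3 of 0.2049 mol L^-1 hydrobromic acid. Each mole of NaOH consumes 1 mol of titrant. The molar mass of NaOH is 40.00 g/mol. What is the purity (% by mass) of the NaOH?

6.36%

n(HBr) = 0.2049 x 0.01102 = 0.002258 mol.
n(NaOH) = 0.002258 / 1 = 0.002258 mol.
mass of NaOH = 0.002258 x 40.00 = 0.09032 g.
% purity = 0.09032 / 1.4212 x 100 = 6.36%.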